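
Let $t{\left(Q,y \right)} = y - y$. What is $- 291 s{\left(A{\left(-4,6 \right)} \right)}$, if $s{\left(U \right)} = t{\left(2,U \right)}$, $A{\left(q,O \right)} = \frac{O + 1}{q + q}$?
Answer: $0$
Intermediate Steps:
$A{\left(q,O \right)} = \frac{1 + O}{2 q}$
$t{\left(Q,y \right)} = 0$
$s{\left(U \right)} = 0$
$- 291 s{\left(A{\left(-4,6 \right)} \right)} = \left(-291\right) 0 = 0$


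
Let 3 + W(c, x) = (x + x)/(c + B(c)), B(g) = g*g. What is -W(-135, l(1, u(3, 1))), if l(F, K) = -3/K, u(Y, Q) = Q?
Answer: 9046/3015 ≈ 3.0003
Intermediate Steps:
B(g) = g²
W(c, x) = -3 + 2*x/(c + c²) (W(c, x) = -3 + (x + x)/(c + c²) = -3 + (2*x)/(c + c²) = -3 + 2*x/(c + c²))
-W(-135, l(1, u(3, 1))) = -(-3*(-135) - 3*(-135)² + 2*(-3/1))/((-135)*(1 - 135)) = -(-1)*(405 - 3*18225 + 2*(-3*1))/(135*(-134)) = -(-1)*(-1)*(405 - 54675 + 2*(-3))/(135*134) = -(-1)*(-1)*(405 - 54675 - 6)/(135*134) = -(-1)*(-1)*(-54276)/(135*134) = -1*(-9046/3015) = 9046/3015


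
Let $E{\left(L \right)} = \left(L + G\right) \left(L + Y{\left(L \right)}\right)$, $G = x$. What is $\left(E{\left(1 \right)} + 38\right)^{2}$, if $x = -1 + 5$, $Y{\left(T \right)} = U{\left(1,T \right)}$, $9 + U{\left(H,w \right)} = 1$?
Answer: $9$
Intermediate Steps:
$U{\left(H,w \right)} = -8$ ($U{\left(H,w \right)} = -9 + 1 = -8$)
$Y{\left(T \right)} = -8$
$x = 4$
$G = 4$
$E{\left(L \right)} = \left(-8 + L\right) \left(4 + L\right)$ ($E{\left(L \right)} = \left(L + 4\right) \left(L - 8\right) = \left(4 + L\right) \left(-8 + L\right) = \left(-8 + L\right) \left(4 + L\right)$)
$\left(E{\left(1 \right)} + 38\right)^{2} = \left(\left(-32 + 1^{2} - 4\right) + 38\right)^{2} = \left(\left(-32 + 1 - 4\right) + 38\right)^{2} = \left(-35 + 38\right)^{2} = 3^{2} = 9$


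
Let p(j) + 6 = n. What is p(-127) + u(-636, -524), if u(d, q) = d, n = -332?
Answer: -974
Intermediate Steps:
p(j) = -338 (p(j) = -6 - 332 = -338)
p(-127) + u(-636, -524) = -338 - 636 = -974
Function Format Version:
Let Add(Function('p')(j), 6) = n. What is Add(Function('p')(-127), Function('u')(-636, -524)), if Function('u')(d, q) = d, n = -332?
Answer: -974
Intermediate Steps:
Function('p')(j) = -338 (Function('p')(j) = Add(-6, -332) = -338)
Add(Function('p')(-127), Function('u')(-636, -524)) = Add(-338, -636) = -974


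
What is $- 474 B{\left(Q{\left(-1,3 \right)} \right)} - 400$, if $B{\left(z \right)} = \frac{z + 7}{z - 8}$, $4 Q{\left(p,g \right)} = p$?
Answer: $- \frac{134}{11} \approx -12.182$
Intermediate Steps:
$Q{\left(p,g \right)} = \frac{p}{4}$
$B{\left(z \right)} = \frac{7 + z}{-8 + z}$
$- 474 B{\left(Q{\left(-1,3 \right)} \right)} - 400 = - 474 \frac{7 + \frac{1}{4} \left(-1\right)}{-8 + \frac{1}{4} \left(-1\right)} - 400 = - 474 \frac{7 - \frac{1}{4}}{-8 - \frac{1}{4}} - 400 = - 474 \frac{1}{- \frac{33}{4}} \cdot \frac{27}{4} - 400 = - 474 \left(\left(- \frac{4}{33}\right) \frac{27}{4}\right) - 400 = \left(-474\right) \left(- \frac{9}{11}\right) - 400 = \frac{4266}{11} - 400 = - \frac{134}{11}$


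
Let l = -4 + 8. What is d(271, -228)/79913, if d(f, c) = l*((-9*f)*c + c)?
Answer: 2223456/79913 ≈ 27.823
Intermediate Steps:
l = 4
d(f, c) = 4*c - 36*c*f (d(f, c) = 4*((-9*f)*c + c) = 4*(-9*c*f + c) = 4*(c - 9*c*f) = 4*c - 36*c*f)
d(271, -228)/79913 = (4*(-228)*(1 - 9*271))/79913 = (4*(-228)*(1 - 2439))*(1/79913) = (4*(-228)*(-2438))*(1/79913) = 2223456*(1/79913) = 2223456/79913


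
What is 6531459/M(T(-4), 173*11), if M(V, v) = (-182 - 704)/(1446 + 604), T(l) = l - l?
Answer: -6694745475/443 ≈ -1.5112e+7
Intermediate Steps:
T(l) = 0
M(V, v) = -443/1025 (M(V, v) = -886/2050 = -886*1/2050 = -443/1025)
6531459/M(T(-4), 173*11) = 6531459/(-443/1025) = 6531459*(-1025/443) = -6694745475/443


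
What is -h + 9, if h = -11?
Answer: 20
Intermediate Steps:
-h + 9 = -1*(-11) + 9 = 11 + 9 = 20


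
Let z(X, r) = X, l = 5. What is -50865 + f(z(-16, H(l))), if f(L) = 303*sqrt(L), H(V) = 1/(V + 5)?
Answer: -50865 + 1212*I ≈ -50865.0 + 1212.0*I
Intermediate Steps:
H(V) = 1/(5 + V)
-50865 + f(z(-16, H(l))) = -50865 + 303*sqrt(-16) = -50865 + 303*(4*I) = -50865 + 1212*I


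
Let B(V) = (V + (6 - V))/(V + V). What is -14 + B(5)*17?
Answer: -19/5 ≈ -3.8000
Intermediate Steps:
B(V) = 3/V (B(V) = 6/((2*V)) = 6*(1/(2*V)) = 3/V)
-14 + B(5)*17 = -14 + (3/5)*17 = -14 + (3*(⅕))*17 = -14 + (⅗)*17 = -14 + 51/5 = -19/5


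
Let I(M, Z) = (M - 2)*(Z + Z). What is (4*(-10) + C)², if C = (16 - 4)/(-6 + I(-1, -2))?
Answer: 1444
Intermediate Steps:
I(M, Z) = 2*Z*(-2 + M) (I(M, Z) = (-2 + M)*(2*Z) = 2*Z*(-2 + M))
C = 2 (C = (16 - 4)/(-6 + 2*(-2)*(-2 - 1)) = 12/(-6 + 2*(-2)*(-3)) = 12/(-6 + 12) = 12/6 = 12*(⅙) = 2)
(4*(-10) + C)² = (4*(-10) + 2)² = (-40 + 2)² = (-38)² = 1444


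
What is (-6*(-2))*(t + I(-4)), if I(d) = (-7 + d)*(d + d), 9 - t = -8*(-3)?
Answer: 876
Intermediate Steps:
t = -15 (t = 9 - (-8)*(-3) = 9 - 1*24 = 9 - 24 = -15)
I(d) = 2*d*(-7 + d) (I(d) = (-7 + d)*(2*d) = 2*d*(-7 + d))
(-6*(-2))*(t + I(-4)) = (-6*(-2))*(-15 + 2*(-4)*(-7 - 4)) = 12*(-15 + 2*(-4)*(-11)) = 12*(-15 + 88) = 12*73 = 876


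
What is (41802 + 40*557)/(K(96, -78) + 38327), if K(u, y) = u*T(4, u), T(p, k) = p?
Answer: 64082/38711 ≈ 1.6554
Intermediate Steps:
K(u, y) = 4*u (K(u, y) = u*4 = 4*u)
(41802 + 40*557)/(K(96, -78) + 38327) = (41802 + 40*557)/(4*96 + 38327) = (41802 + 22280)/(384 + 38327) = 64082/38711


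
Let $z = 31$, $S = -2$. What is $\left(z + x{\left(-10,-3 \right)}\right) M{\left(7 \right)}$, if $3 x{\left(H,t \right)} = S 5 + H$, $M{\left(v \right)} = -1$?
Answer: $- \frac{73}{3} \approx -24.333$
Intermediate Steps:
$x{\left(H,t \right)} = - \frac{10}{3} + \frac{H}{3}$ ($x{\left(H,t \right)} = \frac{\left(-2\right) 5 + H}{3} = \frac{-10 + H}{3} = - \frac{10}{3} + \frac{H}{3}$)
$\left(z + x{\left(-10,-3 \right)}\right) M{\left(7 \right)} = \left(31 + \left(- \frac{10}{3} + \frac{1}{3} \left(-10\right)\right)\right) \left(-1\right) = \left(31 - \frac{20}{3}\right) \left(-1\right) = \frac{73}{3} \left(-1\right) = - \frac{73}{3}$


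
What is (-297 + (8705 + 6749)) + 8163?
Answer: 23320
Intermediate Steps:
(-297 + (8705 + 6749)) + 8163 = (-297 + 15454) + 8163 = 15157 + 8163 = 23320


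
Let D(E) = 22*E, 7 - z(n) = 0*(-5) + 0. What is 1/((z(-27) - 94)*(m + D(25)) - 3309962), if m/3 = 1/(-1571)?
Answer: -1571/5275122391 ≈ -2.9781e-7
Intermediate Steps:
m = -3/1571 (m = 3/(-1571) = 3*(-1/1571) = -3/1571 ≈ -0.0019096)
z(n) = 7 (z(n) = 7 - (0*(-5) + 0) = 7 - (0 + 0) = 7 - 1*0 = 7 + 0 = 7)
1/((z(-27) - 94)*(m + D(25)) - 3309962) = 1/((7 - 94)*(-3/1571 + 22*25) - 3309962) = 1/(-87*(-3/1571 + 550) - 3309962) = 1/(-87*864047/1571 - 3309962) = 1/(-75172089/1571 - 3309962) = 1/(-5275122391/1571) = -1571/5275122391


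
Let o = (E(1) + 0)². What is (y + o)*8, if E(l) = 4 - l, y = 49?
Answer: 464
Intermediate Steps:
o = 9 (o = ((4 - 1*1) + 0)² = ((4 - 1) + 0)² = (3 + 0)² = 3² = 9)
(y + o)*8 = (49 + 9)*8 = 58*8 = 464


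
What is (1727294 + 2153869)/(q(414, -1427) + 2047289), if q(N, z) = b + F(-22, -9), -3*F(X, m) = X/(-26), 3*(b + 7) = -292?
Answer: 50455119/26613397 ≈ 1.8959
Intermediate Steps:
b = -313/3 (b = -7 + (1/3)*(-292) = -7 - 292/3 = -313/3 ≈ -104.33)
F(X, m) = X/78 (F(X, m) = -X/(3*(-26)) = -X*(-1)/(3*26) = -(-1)*X/78 = X/78)
q(N, z) = -1360/13 (q(N, z) = -313/3 + (1/78)*(-22) = -313/3 - 11/39 = -1360/13)
(1727294 + 2153869)/(q(414, -1427) + 2047289) = (1727294 + 2153869)/(-1360/13 + 2047289) = 3881163/(26613397/13) = 3881163*(13/26613397) = 50455119/26613397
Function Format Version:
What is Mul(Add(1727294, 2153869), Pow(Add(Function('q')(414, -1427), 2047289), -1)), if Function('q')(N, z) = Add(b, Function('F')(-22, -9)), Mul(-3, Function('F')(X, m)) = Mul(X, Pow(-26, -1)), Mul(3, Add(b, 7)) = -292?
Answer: Rational(50455119, 26613397) ≈ 1.8959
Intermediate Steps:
b = Rational(-313, 3) (b = Add(-7, Mul(Rational(1, 3), -292)) = Add(-7, Rational(-292, 3)) = Rational(-313, 3) ≈ -104.33)
Function('F')(X, m) = Mul(Rational(1, 78), X) (Function('F')(X, m) = Mul(Rational(-1, 3), Mul(X, Pow(-26, -1))) = Mul(Rational(-1, 3), Mul(X, Rational(-1, 26))) = Mul(Rational(-1, 3), Mul(Rational(-1, 26), X)) = Mul(Rational(1, 78), X))
Function('q')(N, z) = Rational(-1360, 13) (Function('q')(N, z) = Add(Rational(-313, 3), Mul(Rational(1, 78), -22)) = Add(Rational(-313, 3), Rational(-11, 39)) = Rational(-1360, 13))
Mul(Add(1727294, 2153869), Pow(Add(Function('q')(414, -1427), 2047289), -1)) = Mul(Add(1727294, 2153869), Pow(Add(Rational(-1360, 13), 2047289), -1)) = Mul(3881163, Pow(Rational(26613397, 13), -1)) = Mul(3881163, Rational(13, 26613397)) = Rational(50455119, 26613397)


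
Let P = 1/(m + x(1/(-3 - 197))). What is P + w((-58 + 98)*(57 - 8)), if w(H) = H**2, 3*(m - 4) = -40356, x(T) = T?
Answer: 10332371201400/2689601 ≈ 3.8416e+6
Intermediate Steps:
m = -13448 (m = 4 + (1/3)*(-40356) = 4 - 13452 = -13448)
P = -200/2689601 (P = 1/(-13448 + 1/(-3 - 197)) = 1/(-13448 + 1/(-200)) = 1/(-13448 - 1/200) = 1/(-2689601/200) = -200/2689601 ≈ -7.4361e-5)
P + w((-58 + 98)*(57 - 8)) = -200/2689601 + ((-58 + 98)*(57 - 8))**2 = -200/2689601 + (40*49)**2 = -200/2689601 + 1960**2 = -200/2689601 + 3841600 = 10332371201400/2689601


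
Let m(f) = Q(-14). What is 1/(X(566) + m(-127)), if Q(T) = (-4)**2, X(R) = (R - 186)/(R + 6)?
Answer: 143/2383 ≈ 0.060008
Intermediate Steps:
X(R) = (-186 + R)/(6 + R)
Q(T) = 16
m(f) = 16
1/(X(566) + m(-127)) = 1/((-186 + 566)/(6 + 566) + 16) = 1/(380/572 + 16) = 1/((1/572)*380 + 16) = 1/(95/143 + 16) = 1/(2383/143) = 143/2383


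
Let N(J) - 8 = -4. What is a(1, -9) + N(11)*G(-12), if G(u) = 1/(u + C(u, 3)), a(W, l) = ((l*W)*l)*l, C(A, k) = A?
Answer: -4375/6 ≈ -729.17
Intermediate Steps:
N(J) = 4 (N(J) = 8 - 4 = 4)
a(W, l) = W*l³ (a(W, l) = ((W*l)*l)*l = (W*l²)*l = W*l³)
G(u) = 1/(2*u) (G(u) = 1/(u + u) = 1/(2*u))
a(1, -9) + N(11)*G(-12) = 1*(-9)³ + 4*((½)/(-12)) = 1*(-729) + 4*((½)*(-1/12)) = -729 + 4*(-1/24) = -729 - ⅙ = -4375/6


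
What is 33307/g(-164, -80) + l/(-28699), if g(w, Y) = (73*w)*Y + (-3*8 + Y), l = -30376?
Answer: 30045636249/27483769544 ≈ 1.0932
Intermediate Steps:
g(w, Y) = -24 + Y + 73*Y*w (g(w, Y) = 73*Y*w + (-24 + Y) = -24 + Y + 73*Y*w)
33307/g(-164, -80) + l/(-28699) = 33307/(-24 - 80 + 73*(-80)*(-164)) - 30376/(-28699) = 33307/(-24 - 80 + 957760) - 30376*(-1/28699) = 33307/957656 + 30376/28699 = 30045636249/27483769544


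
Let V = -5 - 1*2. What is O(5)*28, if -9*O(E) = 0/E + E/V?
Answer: 20/9 ≈ 2.2222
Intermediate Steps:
V = -7 (V = -5 - 2 = -7)
O(E) = E/63 (O(E) = -(0/E + E/(-7))/9 = -(0 + E*(-⅐))/9 = -(0 - E/7)/9 = -(-1)*E/63 = E/63)
O(5)*28 = ((1/63)*5)*28 = (5/63)*28 = 20/9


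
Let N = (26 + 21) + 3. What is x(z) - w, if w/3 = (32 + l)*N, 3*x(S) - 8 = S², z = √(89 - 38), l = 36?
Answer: -30541/3 ≈ -10180.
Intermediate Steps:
N = 50 (N = 47 + 3 = 50)
z = √51 ≈ 7.1414
x(S) = 8/3 + S²/3
w = 10200 (w = 3*((32 + 36)*50) = 3*(68*50) = 3*3400 = 10200)
x(z) - w = (8/3 + (√51)²/3) - 1*10200 = (8/3 + (⅓)*51) - 10200 = (8/3 + 17) - 10200 = 59/3 - 10200 = -30541/3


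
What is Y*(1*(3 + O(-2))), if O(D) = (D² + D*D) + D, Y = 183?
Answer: 1647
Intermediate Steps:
O(D) = D + 2*D² (O(D) = (D² + D²) + D = 2*D² + D = D + 2*D²)
Y*(1*(3 + O(-2))) = 183*(1*(3 - 2*(1 + 2*(-2)))) = 183*(1*(3 - 2*(1 - 4))) = 183*(1*(3 - 2*(-3))) = 183*(1*(3 + 6)) = 183*(1*9) = 183*9 = 1647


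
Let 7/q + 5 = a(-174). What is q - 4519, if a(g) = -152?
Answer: -709490/157 ≈ -4519.0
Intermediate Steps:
q = -7/157 (q = 7/(-5 - 152) = 7/(-157) = 7*(-1/157) = -7/157 ≈ -0.044586)
q - 4519 = -7/157 - 4519 = -709490/157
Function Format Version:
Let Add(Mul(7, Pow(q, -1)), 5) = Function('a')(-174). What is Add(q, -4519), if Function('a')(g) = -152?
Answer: Rational(-709490, 157) ≈ -4519.0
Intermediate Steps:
q = Rational(-7, 157) (q = Mul(7, Pow(Add(-5, -152), -1)) = Mul(7, Pow(-157, -1)) = Mul(7, Rational(-1, 157)) = Rational(-7, 157) ≈ -0.044586)
Add(q, -4519) = Add(Rational(-7, 157), -4519) = Rational(-709490, 157)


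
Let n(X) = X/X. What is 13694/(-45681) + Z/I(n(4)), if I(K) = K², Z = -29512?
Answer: -1348151366/45681 ≈ -29512.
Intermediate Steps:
n(X) = 1
13694/(-45681) + Z/I(n(4)) = 13694/(-45681) - 29512/(1²) = 13694*(-1/45681) - 29512/1 = -13694/45681 - 29512*1 = -13694/45681 - 29512 = -1348151366/45681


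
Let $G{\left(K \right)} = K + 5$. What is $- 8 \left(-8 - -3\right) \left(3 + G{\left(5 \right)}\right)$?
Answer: $520$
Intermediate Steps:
$G{\left(K \right)} = 5 + K$
$- 8 \left(-8 - -3\right) \left(3 + G{\left(5 \right)}\right) = - 8 \left(-8 - -3\right) \left(3 + \left(5 + 5\right)\right) = - 8 \left(-8 + 3\right) \left(3 + 10\right) = \left(-8\right) \left(-5\right) 13 = 40 \cdot 13 = 520$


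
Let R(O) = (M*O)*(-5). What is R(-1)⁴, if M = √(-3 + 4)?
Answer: 625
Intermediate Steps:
M = 1 (M = √1 = 1)
R(O) = -5*O (R(O) = (1*O)*(-5) = O*(-5) = -5*O)
R(-1)⁴ = (-5*(-1))⁴ = 5⁴ = 625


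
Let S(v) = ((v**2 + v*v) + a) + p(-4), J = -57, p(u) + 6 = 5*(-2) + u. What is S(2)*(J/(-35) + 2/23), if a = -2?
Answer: -2762/115 ≈ -24.017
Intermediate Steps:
p(u) = -16 + u (p(u) = -6 + (5*(-2) + u) = -6 + (-10 + u) = -16 + u)
S(v) = -22 + 2*v**2 (S(v) = ((v**2 + v*v) - 2) + (-16 - 4) = ((v**2 + v**2) - 2) - 20 = (2*v**2 - 2) - 20 = (-2 + 2*v**2) - 20 = -22 + 2*v**2)
S(2)*(J/(-35) + 2/23) = (-22 + 2*2**2)*(-57/(-35) + 2/23) = (-22 + 2*4)*(-57*(-1/35) + 2*(1/23)) = (-22 + 8)*(57/35 + 2/23) = -14*1381/805 = -2762/115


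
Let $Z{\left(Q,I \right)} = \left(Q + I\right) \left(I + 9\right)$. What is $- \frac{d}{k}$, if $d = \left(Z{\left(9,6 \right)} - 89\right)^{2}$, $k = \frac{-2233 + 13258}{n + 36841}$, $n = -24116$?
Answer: $- \frac{9414464}{441} \approx -21348.0$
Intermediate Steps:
$Z{\left(Q,I \right)} = \left(9 + I\right) \left(I + Q\right)$ ($Z{\left(Q,I \right)} = \left(I + Q\right) \left(9 + I\right) = \left(9 + I\right) \left(I + Q\right)$)
$k = \frac{441}{509}$ ($k = \frac{-2233 + 13258}{-24116 + 36841} = \frac{11025}{12725} = 11025 \cdot \frac{1}{12725} = \frac{441}{509} \approx 0.8664$)
$d = 18496$ ($d = \left(\left(6^{2} + 9 \cdot 6 + 9 \cdot 9 + 6 \cdot 9\right) - 89\right)^{2} = \left(\left(36 + 54 + 81 + 54\right) - 89\right)^{2} = \left(225 - 89\right)^{2} = 136^{2} = 18496$)
$- \frac{d}{k} = - \frac{18496}{\frac{441}{509}} = - \frac{18496 \cdot 509}{441} = \left(-1\right) \frac{9414464}{441} = - \frac{9414464}{441}$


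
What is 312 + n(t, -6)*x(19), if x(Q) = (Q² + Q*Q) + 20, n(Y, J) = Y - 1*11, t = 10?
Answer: -430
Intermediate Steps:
n(Y, J) = -11 + Y (n(Y, J) = Y - 11 = -11 + Y)
x(Q) = 20 + 2*Q² (x(Q) = (Q² + Q²) + 20 = 2*Q² + 20 = 20 + 2*Q²)
312 + n(t, -6)*x(19) = 312 + (-11 + 10)*(20 + 2*19²) = 312 - (20 + 2*361) = 312 - (20 + 722) = 312 - 1*742 = 312 - 742 = -430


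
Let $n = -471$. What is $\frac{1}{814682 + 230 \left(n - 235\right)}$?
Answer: $\frac{1}{652302} \approx 1.533 \cdot 10^{-6}$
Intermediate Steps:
$\frac{1}{814682 + 230 \left(n - 235\right)} = \frac{1}{814682 + 230 \left(-471 - 235\right)} = \frac{1}{814682 + 230 \left(-706\right)} = \frac{1}{814682 - 162380} = \frac{1}{652302}$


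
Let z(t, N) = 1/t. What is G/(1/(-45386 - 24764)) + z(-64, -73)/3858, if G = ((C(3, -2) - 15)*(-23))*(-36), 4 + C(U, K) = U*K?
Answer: 358542149759999/246912 ≈ 1.4521e+9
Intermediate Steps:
C(U, K) = -4 + K*U (C(U, K) = -4 + U*K = -4 + K*U)
G = -20700 (G = (((-4 - 2*3) - 15)*(-23))*(-36) = (((-4 - 6) - 15)*(-23))*(-36) = ((-10 - 15)*(-23))*(-36) = -25*(-23)*(-36) = 575*(-36) = -20700)
G/(1/(-45386 - 24764)) + z(-64, -73)/3858 = -20700/(1/(-45386 - 24764)) + 1/(-64*3858) = -20700/(1/(-70150)) - 1/64*1/3858 = -20700/(-1/70150) - 1/246912 = -20700*(-70150) - 1/246912 = 1452105000 - 1/246912 = 358542149759999/246912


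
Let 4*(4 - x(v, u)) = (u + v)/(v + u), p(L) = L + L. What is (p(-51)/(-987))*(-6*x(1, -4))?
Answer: -765/329 ≈ -2.3252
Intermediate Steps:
p(L) = 2*L
x(v, u) = 15/4 (x(v, u) = 4 - (u + v)/(4*(v + u)) = 4 - (u + v)/(4*(u + v)) = 4 - 1/4*1 = 4 - 1/4 = 15/4)
(p(-51)/(-987))*(-6*x(1, -4)) = ((2*(-51))/(-987))*(-6*15/4) = -102*(-1/987)*(-45/2) = (34/329)*(-45/2) = -765/329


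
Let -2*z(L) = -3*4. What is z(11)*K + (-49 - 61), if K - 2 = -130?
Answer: -878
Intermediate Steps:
K = -128 (K = 2 - 130 = -128)
z(L) = 6 (z(L) = -(-3)*4/2 = -½*(-12) = 6)
z(11)*K + (-49 - 61) = 6*(-128) + (-49 - 61) = -768 - 110 = -878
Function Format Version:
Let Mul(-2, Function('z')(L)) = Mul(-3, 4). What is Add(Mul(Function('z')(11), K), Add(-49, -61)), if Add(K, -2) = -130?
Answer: -878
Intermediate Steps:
K = -128 (K = Add(2, -130) = -128)
Function('z')(L) = 6 (Function('z')(L) = Mul(Rational(-1, 2), Mul(-3, 4)) = Mul(Rational(-1, 2), -12) = 6)
Add(Mul(Function('z')(11), K), Add(-49, -61)) = Add(Mul(6, -128), Add(-49, -61)) = Add(-768, -110) = -878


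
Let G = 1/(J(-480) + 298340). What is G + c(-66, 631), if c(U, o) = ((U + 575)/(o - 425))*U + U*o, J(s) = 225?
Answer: -1285720909172/30752195 ≈ -41809.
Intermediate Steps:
G = 1/298565 (G = 1/(225 + 298340) = 1/298565 ≈ 3.3494e-6)
c(U, o) = U*o + U*(575 + U)/(-425 + o) (c(U, o) = ((575 + U)/(-425 + o))*U + U*o = U*(575 + U)/(-425 + o) + U*o = U*o + U*(575 + U)/(-425 + o))
G + c(-66, 631) = 1/298565 - 66*(575 - 66 + 631² - 425*631)/(-425 + 631) = 1/298565 - 66*(575 - 66 + 398161 - 268175)/206 = 1/298565 - 66*1/206*130495 = 1/298565 - 4306335/103 = -1285720909172/30752195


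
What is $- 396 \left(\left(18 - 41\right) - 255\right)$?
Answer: $110088$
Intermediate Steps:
$- 396 \left(\left(18 - 41\right) - 255\right) = - 396 \left(-23 - 255\right) = \left(-396\right) \left(-278\right) = 110088$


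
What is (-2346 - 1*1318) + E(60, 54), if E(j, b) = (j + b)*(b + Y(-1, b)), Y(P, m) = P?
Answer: 2378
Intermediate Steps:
E(j, b) = (-1 + b)*(b + j) (E(j, b) = (j + b)*(b - 1) = (b + j)*(-1 + b) = (-1 + b)*(b + j))
(-2346 - 1*1318) + E(60, 54) = (-2346 - 1*1318) + (54**2 - 1*54 - 1*60 + 54*60) = (-2346 - 1318) + (2916 - 54 - 60 + 3240) = -3664 + 6042 = 2378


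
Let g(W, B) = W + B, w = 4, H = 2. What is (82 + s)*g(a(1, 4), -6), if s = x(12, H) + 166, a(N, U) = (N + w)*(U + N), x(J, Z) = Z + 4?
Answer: 4826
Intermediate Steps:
x(J, Z) = 4 + Z
a(N, U) = (4 + N)*(N + U) (a(N, U) = (N + 4)*(U + N) = (4 + N)*(N + U))
s = 172 (s = (4 + 2) + 166 = 6 + 166 = 172)
g(W, B) = B + W
(82 + s)*g(a(1, 4), -6) = (82 + 172)*(-6 + (1² + 4*1 + 4*4 + 1*4)) = 254*(-6 + (1 + 4 + 16 + 4)) = 254*(-6 + 25) = 254*19 = 4826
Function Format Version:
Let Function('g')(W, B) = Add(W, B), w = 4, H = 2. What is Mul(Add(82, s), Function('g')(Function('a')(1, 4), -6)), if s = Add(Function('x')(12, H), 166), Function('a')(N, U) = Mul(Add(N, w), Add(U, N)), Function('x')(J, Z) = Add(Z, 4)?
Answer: 4826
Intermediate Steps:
Function('x')(J, Z) = Add(4, Z)
Function('a')(N, U) = Mul(Add(4, N), Add(N, U)) (Function('a')(N, U) = Mul(Add(N, 4), Add(U, N)) = Mul(Add(4, N), Add(N, U)))
s = 172 (s = Add(Add(4, 2), 166) = Add(6, 166) = 172)
Function('g')(W, B) = Add(B, W)
Mul(Add(82, s), Function('g')(Function('a')(1, 4), -6)) = Mul(Add(82, 172), Add(-6, Add(Pow(1, 2), Mul(4, 1), Mul(4, 4), Mul(1, 4)))) = Mul(254, Add(-6, Add(1, 4, 16, 4))) = Mul(254, Add(-6, 25)) = Mul(254, 19) = 4826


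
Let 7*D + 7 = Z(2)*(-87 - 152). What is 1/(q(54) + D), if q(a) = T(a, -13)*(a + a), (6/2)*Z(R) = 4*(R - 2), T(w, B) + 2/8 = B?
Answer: -1/1432 ≈ -0.00069832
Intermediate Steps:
T(w, B) = -1/4 + B
Z(R) = -8/3 + 4*R/3 (Z(R) = (4*(R - 2))/3 = (4*(-2 + R))/3 = (-8 + 4*R)/3 = -8/3 + 4*R/3)
q(a) = -53*a/2 (q(a) = (-1/4 - 13)*(a + a) = -53*a/2)
D = -1 (D = -1 + ((-8/3 + (4/3)*2)*(-87 - 152))/7 = -1 + ((-8/3 + 8/3)*(-239))/7 = -1 + (0*(-239))/7 = -1 + (1/7)*0 = -1 + 0 = -1)
1/(q(54) + D) = 1/(-53/2*54 - 1) = 1/(-1431 - 1) = 1/(-1432) = -1/1432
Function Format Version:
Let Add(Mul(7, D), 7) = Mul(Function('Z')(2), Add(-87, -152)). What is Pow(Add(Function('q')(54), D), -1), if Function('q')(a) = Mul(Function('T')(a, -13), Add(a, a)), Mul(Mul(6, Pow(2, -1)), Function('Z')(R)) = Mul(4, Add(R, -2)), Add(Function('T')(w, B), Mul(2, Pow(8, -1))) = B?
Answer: Rational(-1, 1432) ≈ -0.00069832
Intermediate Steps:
Function('T')(w, B) = Add(Rational(-1, 4), B)
Function('Z')(R) = Add(Rational(-8, 3), Mul(Rational(4, 3), R)) (Function('Z')(R) = Mul(Rational(1, 3), Mul(4, Add(R, -2))) = Mul(Rational(1, 3), Mul(4, Add(-2, R))) = Mul(Rational(1, 3), Add(-8, Mul(4, R))) = Add(Rational(-8, 3), Mul(Rational(4, 3), R)))
Function('q')(a) = Mul(Rational(-53, 2), a) (Function('q')(a) = Mul(Add(Rational(-1, 4), -13), Add(a, a)) = Mul(Rational(-53, 4), Mul(2, a)) = Mul(Rational(-53, 2), a))
D = -1 (D = Add(-1, Mul(Rational(1, 7), Mul(Add(Rational(-8, 3), Mul(Rational(4, 3), 2)), Add(-87, -152)))) = Add(-1, Mul(Rational(1, 7), Mul(Add(Rational(-8, 3), Rational(8, 3)), -239))) = Add(-1, Mul(Rational(1, 7), Mul(0, -239))) = Add(-1, Mul(Rational(1, 7), 0)) = Add(-1, 0) = -1)
Pow(Add(Function('q')(54), D), -1) = Pow(Add(Mul(Rational(-53, 2), 54), -1), -1) = Pow(Add(-1431, -1), -1) = Pow(-1432, -1) = Rational(-1, 1432)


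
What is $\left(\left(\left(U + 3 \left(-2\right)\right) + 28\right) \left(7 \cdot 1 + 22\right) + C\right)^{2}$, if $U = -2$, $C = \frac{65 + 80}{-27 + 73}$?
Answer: $\frac{719580625}{2116} \approx 3.4007 \cdot 10^{5}$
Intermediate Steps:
$C = \frac{145}{46} \approx 3.1522$
$\left(\left(\left(U + 3 \left(-2\right)\right) + 28\right) \left(7 \cdot 1 + 22\right) + C\right)^{2} = \left(\left(\left(-2 + 3 \left(-2\right)\right) + 28\right) \left(7 \cdot 1 + 22\right) + \frac{145}{46}\right)^{2} = \left(\left(\left(-2 - 6\right) + 28\right) \left(7 + 22\right) + \frac{145}{46}\right)^{2} = \left(\left(-8 + 28\right) 29 + \frac{145}{46}\right)^{2} = \left(20 \cdot 29 + \frac{145}{46}\right)^{2} = \left(580 + \frac{145}{46}\right)^{2} = \left(\frac{26825}{46}\right)^{2} = \frac{719580625}{2116}$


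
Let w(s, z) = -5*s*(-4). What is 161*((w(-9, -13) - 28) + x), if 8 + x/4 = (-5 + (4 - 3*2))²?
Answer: -7084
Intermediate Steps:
w(s, z) = 20*s
x = 164 (x = -32 + 4*(-5 + (4 - 3*2))² = -32 + 4*(-5 + (4 - 6))² = -32 + 4*(-5 - 2)² = -32 + 4*(-7)² = -32 + 4*49 = -32 + 196 = 164)
161*((w(-9, -13) - 28) + x) = 161*((20*(-9) - 28) + 164) = 161*((-180 - 28) + 164) = 161*(-208 + 164) = 161*(-44) = -7084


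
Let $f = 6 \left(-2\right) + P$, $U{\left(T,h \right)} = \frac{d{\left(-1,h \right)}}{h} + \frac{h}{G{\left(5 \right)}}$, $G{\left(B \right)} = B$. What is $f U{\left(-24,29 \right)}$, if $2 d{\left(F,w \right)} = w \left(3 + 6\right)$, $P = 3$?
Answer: $- \frac{927}{10} \approx -92.7$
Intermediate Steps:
$d{\left(F,w \right)} = \frac{9 w}{2}$ ($d{\left(F,w \right)} = \frac{w \left(3 + 6\right)}{2} = \frac{w 9}{2} = \frac{9 w}{2}$)
$U{\left(T,h \right)} = \frac{9}{2} + \frac{h}{5}$ ($U{\left(T,h \right)} = \frac{\frac{9}{2} h}{h} + \frac{h}{5} = \frac{9}{2} + h \frac{1}{5} = \frac{9}{2} + \frac{h}{5}$)
$f = -9$ ($f = 6 \left(-2\right) + 3 = -12 + 3 = -9$)
$f U{\left(-24,29 \right)} = - 9 \left(\frac{9}{2} + \frac{1}{5} \cdot 29\right) = - 9 \left(\frac{9}{2} + \frac{29}{5}\right) = \left(-9\right) \frac{103}{10} = - \frac{927}{10}$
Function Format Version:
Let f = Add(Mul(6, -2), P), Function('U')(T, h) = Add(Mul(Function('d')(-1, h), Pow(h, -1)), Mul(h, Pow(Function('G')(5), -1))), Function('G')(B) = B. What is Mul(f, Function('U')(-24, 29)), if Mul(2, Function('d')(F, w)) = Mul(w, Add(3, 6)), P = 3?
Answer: Rational(-927, 10) ≈ -92.700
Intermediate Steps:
Function('d')(F, w) = Mul(Rational(9, 2), w) (Function('d')(F, w) = Mul(Rational(1, 2), Mul(w, Add(3, 6))) = Mul(Rational(1, 2), Mul(w, 9)) = Mul(Rational(1, 2), Mul(9, w)) = Mul(Rational(9, 2), w))
Function('U')(T, h) = Add(Rational(9, 2), Mul(Rational(1, 5), h)) (Function('U')(T, h) = Add(Mul(Mul(Rational(9, 2), h), Pow(h, -1)), Mul(h, Pow(5, -1))) = Add(Rational(9, 2), Mul(h, Rational(1, 5))) = Add(Rational(9, 2), Mul(Rational(1, 5), h)))
f = -9 (f = Add(Mul(6, -2), 3) = Add(-12, 3) = -9)
Mul(f, Function('U')(-24, 29)) = Mul(-9, Add(Rational(9, 2), Mul(Rational(1, 5), 29))) = Mul(-9, Add(Rational(9, 2), Rational(29, 5))) = Mul(-9, Rational(103, 10)) = Rational(-927, 10)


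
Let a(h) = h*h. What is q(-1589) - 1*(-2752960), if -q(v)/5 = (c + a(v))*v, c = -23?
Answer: 20063067570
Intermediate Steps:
a(h) = h²
q(v) = -5*v*(-23 + v²) (q(v) = -5*(-23 + v²)*v = -5*v*(-23 + v²))
q(-1589) - 1*(-2752960) = 5*(-1589)*(23 - 1*(-1589)²) - 1*(-2752960) = 5*(-1589)*(23 - 1*2524921) + 2752960 = 5*(-1589)*(23 - 2524921) + 2752960 = 5*(-1589)*(-2524898) + 2752960 = 20060314610 + 2752960 = 20063067570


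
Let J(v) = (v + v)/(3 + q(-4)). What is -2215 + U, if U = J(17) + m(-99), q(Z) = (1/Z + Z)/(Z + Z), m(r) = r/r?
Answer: -249094/113 ≈ -2204.4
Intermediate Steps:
m(r) = 1
q(Z) = (Z + 1/Z)/(2*Z) (q(Z) = (Z + 1/Z)/((2*Z)) = (Z + 1/Z)*(1/(2*Z)) = (Z + 1/Z)/(2*Z))
J(v) = 64*v/113 (J(v) = (v + v)/(3 + (½)*(1 + (-4)²)/(-4)²) = (2*v)/(3 + (½)*(1/16)*(1 + 16)) = (2*v)/(3 + (½)*(1/16)*17) = (2*v)/(3 + 17/32) = (2*v)/(113/32) = (2*v)*(32/113) = 64*v/113)
U = 1201/113 (U = (64/113)*17 + 1 = 1088/113 + 1 = 1201/113 ≈ 10.628)
-2215 + U = -2215 + 1201/113 = -249094/113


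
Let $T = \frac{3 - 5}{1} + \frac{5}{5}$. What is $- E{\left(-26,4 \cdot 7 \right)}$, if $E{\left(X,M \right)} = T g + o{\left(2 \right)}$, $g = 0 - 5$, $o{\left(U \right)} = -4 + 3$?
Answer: $-4$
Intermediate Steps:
$o{\left(U \right)} = -1$
$g = -5$ ($g = 0 - 5 = -5$)
$T = -1$ ($T = \left(-2\right) 1 + 5 \cdot \frac{1}{5} = -2 + 1 = -1$)
$E{\left(X,M \right)} = 4$ ($E{\left(X,M \right)} = \left(-1\right) \left(-5\right) - 1 = 5 - 1 = 4$)
$- E{\left(-26,4 \cdot 7 \right)} = \left(-1\right) 4 = -4$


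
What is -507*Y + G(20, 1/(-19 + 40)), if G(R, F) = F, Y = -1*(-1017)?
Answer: -10827998/21 ≈ -5.1562e+5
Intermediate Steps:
Y = 1017
-507*Y + G(20, 1/(-19 + 40)) = -507*1017 + 1/(-19 + 40) = -515619 + 1/21 = -10827998/21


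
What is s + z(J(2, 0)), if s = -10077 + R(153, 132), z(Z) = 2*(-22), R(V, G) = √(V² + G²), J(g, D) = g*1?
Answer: -10121 + 3*√4537 ≈ -9918.9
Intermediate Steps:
J(g, D) = g
R(V, G) = √(G² + V²)
z(Z) = -44
s = -10077 + 3*√4537 (s = -10077 + √(132² + 153²) = -10077 + √(17424 + 23409) = -10077 + √40833 = -10077 + 3*√4537 ≈ -9874.9)
s + z(J(2, 0)) = (-10077 + 3*√4537) - 44 = -10121 + 3*√4537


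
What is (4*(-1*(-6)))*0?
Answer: 0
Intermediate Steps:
(4*(-1*(-6)))*0 = (4*6)*0 = 24*0 = 0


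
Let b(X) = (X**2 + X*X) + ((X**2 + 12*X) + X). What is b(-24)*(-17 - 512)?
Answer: -749064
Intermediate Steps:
b(X) = 3*X**2 + 13*X (b(X) = (X**2 + X**2) + (X**2 + 13*X) = 2*X**2 + (X**2 + 13*X) = 3*X**2 + 13*X)
b(-24)*(-17 - 512) = (-24*(13 + 3*(-24)))*(-17 - 512) = -24*(13 - 72)*(-529) = -24*(-59)*(-529) = 1416*(-529) = -749064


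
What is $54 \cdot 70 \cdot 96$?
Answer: $362880$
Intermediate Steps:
$54 \cdot 70 \cdot 96 = 3780 \cdot 96 = 362880$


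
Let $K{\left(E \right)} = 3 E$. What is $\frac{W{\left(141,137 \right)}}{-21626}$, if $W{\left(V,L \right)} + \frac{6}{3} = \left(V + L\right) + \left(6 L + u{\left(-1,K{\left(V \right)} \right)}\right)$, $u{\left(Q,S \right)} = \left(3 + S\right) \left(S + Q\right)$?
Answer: $- \frac{90435}{10813} \approx -8.3635$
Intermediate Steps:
$u{\left(Q,S \right)} = \left(3 + S\right) \left(Q + S\right)$
$W{\left(V,L \right)} = -5 + 7 L + 7 V + 9 V^{2}$ ($W{\left(V,L \right)} = -2 + \left(\left(V + L\right) + \left(6 L + \left(\left(3 V\right)^{2} + 3 \left(-1\right) + 3 \cdot 3 V - 3 V\right)\right)\right) = -2 + \left(\left(L + V\right) + \left(6 L + \left(9 V^{2} - 3 + 9 V - 3 V\right)\right)\right) = -2 + \left(\left(L + V\right) + \left(6 L + \left(-3 + 6 V + 9 V^{2}\right)\right)\right) = -2 + \left(\left(L + V\right) + \left(-3 + 6 L + 6 V + 9 V^{2}\right)\right) = -2 + \left(-3 + 7 L + 7 V + 9 V^{2}\right) = -5 + 7 L + 7 V + 9 V^{2}$)
$\frac{W{\left(141,137 \right)}}{-21626} = \frac{-5 + 7 \cdot 137 + 7 \cdot 141 + 9 \cdot 141^{2}}{-21626} = \left(-5 + 959 + 987 + 9 \cdot 19881\right) \left(- \frac{1}{21626}\right) = \left(-5 + 959 + 987 + 178929\right) \left(- \frac{1}{21626}\right) = 180870 \left(- \frac{1}{21626}\right) = - \frac{90435}{10813}$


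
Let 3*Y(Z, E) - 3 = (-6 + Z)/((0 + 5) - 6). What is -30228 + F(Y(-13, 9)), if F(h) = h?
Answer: -90662/3 ≈ -30221.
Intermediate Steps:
Y(Z, E) = 3 - Z/3 (Y(Z, E) = 1 + ((-6 + Z)/((0 + 5) - 6))/3 = 1 + ((-6 + Z)/(5 - 6))/3 = 1 + ((-6 + Z)/(-1))/3 = 1 + ((-6 + Z)*(-1))/3 = 1 + (6 - Z)/3 = 1 + (2 - Z/3) = 3 - Z/3)
-30228 + F(Y(-13, 9)) = -30228 + (3 - ⅓*(-13)) = -30228 + (3 + 13/3) = -30228 + 22/3 = -90662/3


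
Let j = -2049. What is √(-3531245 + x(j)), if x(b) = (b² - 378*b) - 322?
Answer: 2*√360339 ≈ 1200.6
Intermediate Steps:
x(b) = -322 + b² - 378*b
√(-3531245 + x(j)) = √(-3531245 + (-322 + (-2049)² - 378*(-2049))) = √(-3531245 + (-322 + 4198401 + 774522)) = √(-3531245 + 4972601) = √1441356 = 2*√360339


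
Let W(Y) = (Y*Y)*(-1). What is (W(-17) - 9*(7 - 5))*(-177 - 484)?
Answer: 202927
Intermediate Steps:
W(Y) = -Y² (W(Y) = Y²*(-1) = -Y²)
(W(-17) - 9*(7 - 5))*(-177 - 484) = (-1*(-17)² - 9*(7 - 5))*(-177 - 484) = (-1*289 - 9*2)*(-661) = (-289 - 18)*(-661) = -307*(-661) = 202927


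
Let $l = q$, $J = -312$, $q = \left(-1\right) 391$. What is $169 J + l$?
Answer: $-53119$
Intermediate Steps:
$q = -391$
$l = -391$
$169 J + l = 169 \left(-312\right) - 391 = -52728 - 391 = -53119$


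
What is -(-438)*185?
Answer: 81030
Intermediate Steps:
-(-438)*185 = -1*(-81030) = 81030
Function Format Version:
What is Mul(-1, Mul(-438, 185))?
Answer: 81030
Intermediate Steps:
Mul(-1, Mul(-438, 185)) = Mul(-1, -81030) = 81030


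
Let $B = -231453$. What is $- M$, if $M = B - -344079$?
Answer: $-112626$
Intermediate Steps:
$M = 112626$ ($M = -231453 - -344079 = -231453 + 344079 = 112626$)
$- M = \left(-1\right) 112626 = -112626$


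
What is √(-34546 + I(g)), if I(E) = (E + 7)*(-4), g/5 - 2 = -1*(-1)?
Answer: I*√34634 ≈ 186.1*I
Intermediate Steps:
g = 15 (g = 10 + 5*(-1*(-1)) = 10 + 5*1 = 10 + 5 = 15)
I(E) = -28 - 4*E (I(E) = (7 + E)*(-4) = -28 - 4*E)
√(-34546 + I(g)) = √(-34546 + (-28 - 4*15)) = √(-34546 + (-28 - 60)) = √(-34546 - 88) = √(-34634) = I*√34634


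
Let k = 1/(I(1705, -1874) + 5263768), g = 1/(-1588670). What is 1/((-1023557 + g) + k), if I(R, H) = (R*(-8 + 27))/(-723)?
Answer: -6045956728124230/6188381330771309549569 ≈ -9.7698e-7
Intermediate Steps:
g = -1/1588670 ≈ -6.2946e-7
I(R, H) = -19*R/723 (I(R, H) = (R*19)*(-1/723) = (19*R)*(-1/723) = -19*R/723)
k = 723/3805671869 (k = 1/(-19/723*1705 + 5263768) = 1/(-32395/723 + 5263768) = 1/(3805671869/723) = 723/3805671869 ≈ 1.8998e-7)
1/((-1023557 + g) + k) = 1/((-1023557 - 1/1588670) + 723/3805671869) = 1/(-1626094299191/1588670 + 723/3805671869) = 1/(-6188381330771309549569/6045956728124230) = -6045956728124230/6188381330771309549569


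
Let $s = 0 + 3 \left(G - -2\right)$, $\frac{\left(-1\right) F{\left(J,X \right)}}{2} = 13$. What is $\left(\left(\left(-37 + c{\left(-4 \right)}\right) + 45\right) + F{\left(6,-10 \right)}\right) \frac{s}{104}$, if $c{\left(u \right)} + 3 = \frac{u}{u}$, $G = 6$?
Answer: $- \frac{60}{13} \approx -4.6154$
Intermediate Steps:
$c{\left(u \right)} = -2$ ($c{\left(u \right)} = -3 + \frac{u}{u} = -3 + 1 = -2$)
$F{\left(J,X \right)} = -26$ ($F{\left(J,X \right)} = \left(-2\right) 13 = -26$)
$s = 24$ ($s = 0 + 3 \left(6 - -2\right) = 0 + 3 \left(6 + 2\right) = 0 + 3 \cdot 8 = 0 + 24 = 24$)
$\left(\left(\left(-37 + c{\left(-4 \right)}\right) + 45\right) + F{\left(6,-10 \right)}\right) \frac{s}{104} = \left(\left(\left(-37 - 2\right) + 45\right) - 26\right) \frac{24}{104} = \left(\left(-39 + 45\right) - 26\right) 24 \cdot \frac{1}{104} = \left(6 - 26\right) \frac{3}{13} = \left(-20\right) \frac{3}{13} = - \frac{60}{13}$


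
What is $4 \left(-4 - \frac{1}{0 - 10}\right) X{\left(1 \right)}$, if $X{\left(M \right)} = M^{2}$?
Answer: $- \frac{78}{5} \approx -15.6$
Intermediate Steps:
$4 \left(-4 - \frac{1}{0 - 10}\right) X{\left(1 \right)} = 4 \left(-4 - \frac{1}{0 - 10}\right) 1^{2} = 4 \left(-4 - \frac{1}{-10}\right) 1 = 4 \left(-4 - - \frac{1}{10}\right) 1 = 4 \left(-4 + \frac{1}{10}\right) 1 = 4 \left(- \frac{39}{10}\right) 1 = \left(- \frac{78}{5}\right) 1 = - \frac{78}{5}$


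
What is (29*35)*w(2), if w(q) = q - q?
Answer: 0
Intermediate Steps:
w(q) = 0
(29*35)*w(2) = (29*35)*0 = 1015*0 = 0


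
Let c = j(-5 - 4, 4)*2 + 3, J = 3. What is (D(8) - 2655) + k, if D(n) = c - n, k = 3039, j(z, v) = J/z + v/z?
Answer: 3397/9 ≈ 377.44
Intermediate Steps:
j(z, v) = 3/z + v/z
c = 13/9 (c = ((3 + 4)/(-5 - 4))*2 + 3 = (7/(-9))*2 + 3 = -⅑*7*2 + 3 = -7/9*2 + 3 = -14/9 + 3 = 13/9 ≈ 1.4444)
D(n) = 13/9 - n
(D(8) - 2655) + k = ((13/9 - 1*8) - 2655) + 3039 = ((13/9 - 8) - 2655) + 3039 = (-59/9 - 2655) + 3039 = -23954/9 + 3039 = 3397/9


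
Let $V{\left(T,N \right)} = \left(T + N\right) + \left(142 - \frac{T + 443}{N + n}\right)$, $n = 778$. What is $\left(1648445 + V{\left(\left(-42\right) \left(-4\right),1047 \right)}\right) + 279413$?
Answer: $\frac{3520816764}{1825} \approx 1.9292 \cdot 10^{6}$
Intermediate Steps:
$V{\left(T,N \right)} = 142 + N + T - \frac{443 + T}{778 + N}$ ($V{\left(T,N \right)} = \left(T + N\right) + \left(142 - \frac{T + 443}{N + 778}\right) = \left(N + T\right) + \left(142 - \frac{443 + T}{778 + N}\right) = 142 + N + T - \frac{443 + T}{778 + N}$)
$\left(1648445 + V{\left(\left(-42\right) \left(-4\right),1047 \right)}\right) + 279413 = \left(1648445 + \frac{110033 + 1047^{2} + 777 \left(\left(-42\right) \left(-4\right)\right) + 920 \cdot 1047 + 1047 \left(\left(-42\right) \left(-4\right)\right)}{778 + 1047}\right) + 279413 = \left(1648445 + \frac{110033 + 1096209 + 777 \cdot 168 + 963240 + 1047 \cdot 168}{1825}\right) + 279413 = \left(1648445 + \frac{110033 + 1096209 + 130536 + 963240 + 175896}{1825}\right) + 279413 = \left(1648445 + \frac{1}{1825} \cdot 2475914\right) + 279413 = \left(1648445 + \frac{2475914}{1825}\right) + 279413 = \frac{3010888039}{1825} + 279413 = \frac{3520816764}{1825}$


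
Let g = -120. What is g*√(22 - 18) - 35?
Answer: -275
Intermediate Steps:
g*√(22 - 18) - 35 = -120*√(22 - 18) - 35 = -120*√4 - 35 = -120*2 - 35 = -240 - 35 = -275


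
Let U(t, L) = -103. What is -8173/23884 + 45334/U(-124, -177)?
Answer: -1083599075/2460052 ≈ -440.48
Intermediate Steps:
-8173/23884 + 45334/U(-124, -177) = -8173/23884 + 45334/(-103) = -8173*1/23884 + 45334*(-1/103) = -8173/23884 - 45334/103 = -1083599075/2460052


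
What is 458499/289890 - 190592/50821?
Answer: -10649779067/4910833230 ≈ -2.1686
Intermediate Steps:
458499/289890 - 190592/50821 = 458499*(1/289890) - 190592*1/50821 = 152833/96630 - 190592/50821 = -10649779067/4910833230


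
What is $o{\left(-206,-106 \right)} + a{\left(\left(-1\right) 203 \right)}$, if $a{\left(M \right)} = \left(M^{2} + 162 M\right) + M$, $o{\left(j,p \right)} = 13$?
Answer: $8133$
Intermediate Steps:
$a{\left(M \right)} = M^{2} + 163 M$
$o{\left(-206,-106 \right)} + a{\left(\left(-1\right) 203 \right)} = 13 + \left(-1\right) 203 \left(163 - 203\right) = 13 - 203 \left(163 - 203\right) = 13 - -8120 = 13 + 8120 = 8133$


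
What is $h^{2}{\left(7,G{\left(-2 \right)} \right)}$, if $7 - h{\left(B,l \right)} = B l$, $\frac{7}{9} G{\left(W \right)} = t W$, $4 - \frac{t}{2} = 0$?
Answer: $22801$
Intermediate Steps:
$t = 8$ ($t = 8 - 0 = 8 + 0 = 8$)
$G{\left(W \right)} = \frac{72 W}{7}$ ($G{\left(W \right)} = \frac{9 \cdot 8 W}{7} = \frac{72 W}{7}$)
$h{\left(B,l \right)} = 7 - B l$
$h^{2}{\left(7,G{\left(-2 \right)} \right)} = \left(7 - 7 \cdot \frac{72}{7} \left(-2\right)\right)^{2} = \left(7 - 7 \left(- \frac{144}{7}\right)\right)^{2} = \left(7 + 144\right)^{2} = 151^{2} = 22801$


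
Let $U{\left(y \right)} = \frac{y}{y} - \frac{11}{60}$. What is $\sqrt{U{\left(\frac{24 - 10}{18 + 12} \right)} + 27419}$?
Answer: $\frac{\sqrt{24677835}}{30} \approx 165.59$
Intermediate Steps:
$U{\left(y \right)} = \frac{49}{60}$ ($U{\left(y \right)} = 1 - \frac{11}{60} = \frac{49}{60}$)
$\sqrt{U{\left(\frac{24 - 10}{18 + 12} \right)} + 27419} = \sqrt{\frac{49}{60} + 27419} = \sqrt{\frac{1645189}{60}} = \frac{\sqrt{24677835}}{30}$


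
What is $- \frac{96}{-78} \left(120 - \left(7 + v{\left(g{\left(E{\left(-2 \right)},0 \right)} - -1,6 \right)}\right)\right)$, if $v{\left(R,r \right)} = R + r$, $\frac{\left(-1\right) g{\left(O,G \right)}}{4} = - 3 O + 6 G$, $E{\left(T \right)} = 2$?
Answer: $\frac{1312}{13} \approx 100.92$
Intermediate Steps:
$g{\left(O,G \right)} = - 24 G + 12 O$ ($g{\left(O,G \right)} = - 4 \left(- 3 O + 6 G\right) = - 24 G + 12 O$)
$- \frac{96}{-78} \left(120 - \left(7 + v{\left(g{\left(E{\left(-2 \right)},0 \right)} - -1,6 \right)}\right)\right) = - \frac{96}{-78} \left(120 - \left(13 + 0 + 1 + 24\right)\right) = \left(-96\right) \left(- \frac{1}{78}\right) \left(120 - 38\right) = \frac{16 \left(120 - 38\right)}{13} = \frac{16}{13} \cdot 82 = \frac{1312}{13}$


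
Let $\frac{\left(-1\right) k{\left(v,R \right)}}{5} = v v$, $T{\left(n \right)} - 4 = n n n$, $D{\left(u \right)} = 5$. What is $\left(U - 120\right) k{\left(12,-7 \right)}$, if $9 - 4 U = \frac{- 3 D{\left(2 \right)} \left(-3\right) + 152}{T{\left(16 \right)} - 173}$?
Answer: $\frac{110988840}{1309} \approx 84789.0$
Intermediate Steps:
$T{\left(n \right)} = 4 + n^{3}$ ($T{\left(n \right)} = 4 + n n n = 4 + n^{2} n = 4 + n^{3}$)
$k{\left(v,R \right)} = - 5 v^{2}$ ($k{\left(v,R \right)} = - 5 v v = - 5 v^{2}$)
$U = \frac{17573}{7854}$ ($U = \frac{9}{4} - \frac{\left(\left(-3\right) 5 \left(-3\right) + 152\right) \frac{1}{\left(4 + 16^{3}\right) - 173}}{4} = \frac{9}{4} - \frac{\left(\left(-15\right) \left(-3\right) + 152\right) \frac{1}{\left(4 + 4096\right) - 173}}{4} = \frac{9}{4} - \frac{\left(45 + 152\right) \frac{1}{4100 - 173}}{4} = \frac{9}{4} - \frac{197 \cdot \frac{1}{3927}}{4} = \frac{9}{4} - \frac{197}{15708} = \frac{17573}{7854} \approx 2.2375$)
$\left(U - 120\right) k{\left(12,-7 \right)} = \left(\frac{17573}{7854} - 120\right) \left(- 5 \cdot 12^{2}\right) = - \frac{924907 \left(\left(-5\right) 144\right)}{7854} = \left(- \frac{924907}{7854}\right) \left(-720\right) = \frac{110988840}{1309}$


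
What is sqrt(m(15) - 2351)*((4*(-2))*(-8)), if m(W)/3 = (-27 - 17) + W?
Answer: 64*I*sqrt(2438) ≈ 3160.1*I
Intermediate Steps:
m(W) = -132 + 3*W (m(W) = 3*((-27 - 17) + W) = 3*(-44 + W) = -132 + 3*W)
sqrt(m(15) - 2351)*((4*(-2))*(-8)) = sqrt((-132 + 3*15) - 2351)*((4*(-2))*(-8)) = sqrt((-132 + 45) - 2351)*(-8*(-8)) = sqrt(-87 - 2351)*64 = sqrt(-2438)*64 = (I*sqrt(2438))*64 = 64*I*sqrt(2438)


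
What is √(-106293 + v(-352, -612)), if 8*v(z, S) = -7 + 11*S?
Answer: I*√1714166/4 ≈ 327.32*I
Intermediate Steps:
v(z, S) = -7/8 + 11*S/8 (v(z, S) = (-7 + 11*S)/8 = -7/8 + 11*S/8)
√(-106293 + v(-352, -612)) = √(-106293 + (-7/8 + (11/8)*(-612))) = √(-106293 + (-7/8 - 1683/2)) = √(-106293 - 6739/8) = √(-857083/8) = I*√1714166/4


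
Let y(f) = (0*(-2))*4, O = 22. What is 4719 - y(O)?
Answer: 4719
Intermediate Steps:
y(f) = 0 (y(f) = 0*4 = 0)
4719 - y(O) = 4719 - 1*0 = 4719 + 0 = 4719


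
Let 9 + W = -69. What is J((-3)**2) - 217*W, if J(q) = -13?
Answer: 16913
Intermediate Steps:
W = -78 (W = -9 - 69 = -78)
J((-3)**2) - 217*W = -13 - 217*(-78) = -13 + 16926 = 16913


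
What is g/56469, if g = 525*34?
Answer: 850/2689 ≈ 0.31610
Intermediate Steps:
g = 17850
g/56469 = 17850/56469 = 17850*(1/56469) = 850/2689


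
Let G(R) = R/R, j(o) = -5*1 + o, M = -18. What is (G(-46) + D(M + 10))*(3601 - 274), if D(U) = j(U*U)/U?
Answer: -169677/8 ≈ -21210.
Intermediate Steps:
j(o) = -5 + o
D(U) = (-5 + U²)/U (D(U) = (-5 + U*U)/U = (-5 + U²)/U)
G(R) = 1
(G(-46) + D(M + 10))*(3601 - 274) = (1 + ((-18 + 10) - 5/(-18 + 10)))*(3601 - 274) = (1 + (-8 - 5/(-8)))*3327 = (1 + (-8 - 5*(-⅛)))*3327 = (1 + (-8 + 5/8))*3327 = (1 - 59/8)*3327 = -51/8*3327 = -169677/8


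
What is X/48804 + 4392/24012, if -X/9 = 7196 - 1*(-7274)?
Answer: -13484887/5425378 ≈ -2.4855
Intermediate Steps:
X = -130230 (X = -9*(7196 - 1*(-7274)) = -9*(7196 + 7274) = -9*14470 = -130230)
X/48804 + 4392/24012 = -130230/48804 + 4392/24012 = -130230*1/48804 + 4392*(1/24012) = -21705/8134 + 122/667 = -13484887/5425378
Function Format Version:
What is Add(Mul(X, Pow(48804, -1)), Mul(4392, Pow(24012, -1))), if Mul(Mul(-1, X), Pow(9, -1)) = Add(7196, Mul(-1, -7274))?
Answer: Rational(-13484887, 5425378) ≈ -2.4855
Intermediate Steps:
X = -130230 (X = Mul(-9, Add(7196, Mul(-1, -7274))) = Mul(-9, Add(7196, 7274)) = Mul(-9, 14470) = -130230)
Add(Mul(X, Pow(48804, -1)), Mul(4392, Pow(24012, -1))) = Add(Mul(-130230, Pow(48804, -1)), Mul(4392, Pow(24012, -1))) = Add(Mul(-130230, Rational(1, 48804)), Mul(4392, Rational(1, 24012))) = Add(Rational(-21705, 8134), Rational(122, 667)) = Rational(-13484887, 5425378)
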